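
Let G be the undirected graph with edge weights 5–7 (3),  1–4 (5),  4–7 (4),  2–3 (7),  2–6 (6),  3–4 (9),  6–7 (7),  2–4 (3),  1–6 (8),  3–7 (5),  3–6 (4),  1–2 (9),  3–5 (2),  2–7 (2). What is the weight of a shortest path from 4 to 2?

3

Checking several routes:
4 - 7 - 2: 4 + 2 = 6
4 - 1 - 2: 5 + 9 = 14
4 - 2: 3
4 - 3 - 7 - 2: 9 + 5 + 2 = 16
Shortest: 3.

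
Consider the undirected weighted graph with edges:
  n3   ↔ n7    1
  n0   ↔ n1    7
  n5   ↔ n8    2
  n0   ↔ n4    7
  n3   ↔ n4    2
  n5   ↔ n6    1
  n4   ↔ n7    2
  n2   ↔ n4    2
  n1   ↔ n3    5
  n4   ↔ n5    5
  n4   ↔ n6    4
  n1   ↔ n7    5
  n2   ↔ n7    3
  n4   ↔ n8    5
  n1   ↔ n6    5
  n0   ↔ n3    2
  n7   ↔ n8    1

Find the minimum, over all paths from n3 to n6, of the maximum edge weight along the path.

Comparing a few candidate routes:
n3 -> n7 -> n8 -> n5 -> n6: max(1, 1, 2, 1) = 2
n3 -> n4 -> n7 -> n8 -> n5 -> n6: max(2, 2, 1, 2, 1) = 2
n3 -> n7 -> n4 -> n6: max(1, 2, 4) = 4
n3 -> n4 -> n6: max(2, 4) = 4
n3 -> n4 -> n2 -> n7 -> n8 -> n5 -> n6: max(2, 2, 3, 1, 2, 1) = 3
n3 -> n7 -> n2 -> n4 -> n6: max(1, 3, 2, 4) = 4
Best route has worst link 2.

2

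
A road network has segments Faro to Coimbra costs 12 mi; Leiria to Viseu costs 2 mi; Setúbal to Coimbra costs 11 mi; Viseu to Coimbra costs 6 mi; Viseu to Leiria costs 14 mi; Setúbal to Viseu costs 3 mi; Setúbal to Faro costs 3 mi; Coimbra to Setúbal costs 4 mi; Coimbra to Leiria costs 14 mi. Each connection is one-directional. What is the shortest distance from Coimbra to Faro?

Candidate routes:
Coimbra-Setúbal-Faro: 4 + 3 = 7
Best route has total 7 mi.

7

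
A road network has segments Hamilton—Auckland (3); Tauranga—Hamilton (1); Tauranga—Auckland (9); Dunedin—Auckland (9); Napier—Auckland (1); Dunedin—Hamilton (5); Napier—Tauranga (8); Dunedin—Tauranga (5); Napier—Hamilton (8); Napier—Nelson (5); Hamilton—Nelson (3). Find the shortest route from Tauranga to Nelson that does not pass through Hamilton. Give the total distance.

13

Paths from Tauranga to Nelson avoiding Hamilton:
Tauranga → Auckland → Napier → Nelson: 9 + 1 + 5 = 15
Tauranga → Dunedin → Auckland → Napier → Nelson: 5 + 9 + 1 + 5 = 20
Tauranga → Napier → Nelson: 8 + 5 = 13
The minimum is 13 mi.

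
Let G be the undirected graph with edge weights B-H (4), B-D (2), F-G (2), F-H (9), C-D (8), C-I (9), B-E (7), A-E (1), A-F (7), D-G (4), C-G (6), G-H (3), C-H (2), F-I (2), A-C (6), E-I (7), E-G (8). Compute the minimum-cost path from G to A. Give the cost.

9

Some routes from G to A:
G-F-A: 2 + 7 = 9
G-H-C-A: 3 + 2 + 6 = 11
G-E-A: 8 + 1 = 9
G-C-A: 6 + 6 = 12
The minimum is 9.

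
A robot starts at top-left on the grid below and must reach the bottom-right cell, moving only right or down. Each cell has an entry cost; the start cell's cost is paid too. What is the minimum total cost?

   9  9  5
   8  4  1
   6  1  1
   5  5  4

27

Path [0,0] [1,0] [1,1] [1,2] [2,2] [3,2]: 9 + 8 + 4 + 1 + 1 + 4 = 27.
(Top row then right column would cost 29.)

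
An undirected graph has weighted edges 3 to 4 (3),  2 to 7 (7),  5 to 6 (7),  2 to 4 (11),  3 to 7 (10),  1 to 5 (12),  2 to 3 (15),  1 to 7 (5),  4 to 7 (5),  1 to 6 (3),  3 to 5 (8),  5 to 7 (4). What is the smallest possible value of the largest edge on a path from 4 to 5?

A few of the 4→5 routes:
4 → 7 → 1 → 6 → 5: max(5, 5, 3, 7) = 7
4 → 7 → 5: max(5, 4) = 5
4 → 3 → 7 → 1 → 6 → 5: max(3, 10, 5, 3, 7) = 10
4 → 3 → 5: max(3, 8) = 8
The minimum achievable maximum is 5.

5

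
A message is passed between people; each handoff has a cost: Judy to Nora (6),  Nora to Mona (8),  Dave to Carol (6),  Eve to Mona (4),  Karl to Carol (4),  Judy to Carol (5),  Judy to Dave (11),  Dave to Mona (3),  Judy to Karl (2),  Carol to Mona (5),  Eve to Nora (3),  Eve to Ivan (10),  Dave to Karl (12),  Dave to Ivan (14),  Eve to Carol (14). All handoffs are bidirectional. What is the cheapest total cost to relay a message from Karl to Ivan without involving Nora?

23

A few of the Karl→Ivan routes:
Karl-Carol-Dave-Mona-Eve-Ivan: 4 + 6 + 3 + 4 + 10 = 27
Karl-Judy-Carol-Mona-Eve-Ivan: 2 + 5 + 5 + 4 + 10 = 26
Karl-Carol-Mona-Eve-Ivan: 4 + 5 + 4 + 10 = 23
Karl-Dave-Ivan: 12 + 14 = 26
Karl-Carol-Dave-Ivan: 4 + 6 + 14 = 24
Karl-Carol-Mona-Dave-Ivan: 4 + 5 + 3 + 14 = 26
Best route has total 23.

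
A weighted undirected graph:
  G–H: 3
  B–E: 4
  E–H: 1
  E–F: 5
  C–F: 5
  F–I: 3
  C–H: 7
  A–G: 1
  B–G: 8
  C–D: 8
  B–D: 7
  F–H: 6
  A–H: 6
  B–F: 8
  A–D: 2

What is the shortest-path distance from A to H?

4

A few of the A→H routes:
A -> G -> H: 1 + 3 = 4
A -> D -> B -> E -> H: 2 + 7 + 4 + 1 = 14
A -> G -> B -> E -> H: 1 + 8 + 4 + 1 = 14
A -> D -> B -> G -> H: 2 + 7 + 8 + 3 = 20
A -> D -> C -> H: 2 + 8 + 7 = 17
A -> H: 6
Best route has total 4.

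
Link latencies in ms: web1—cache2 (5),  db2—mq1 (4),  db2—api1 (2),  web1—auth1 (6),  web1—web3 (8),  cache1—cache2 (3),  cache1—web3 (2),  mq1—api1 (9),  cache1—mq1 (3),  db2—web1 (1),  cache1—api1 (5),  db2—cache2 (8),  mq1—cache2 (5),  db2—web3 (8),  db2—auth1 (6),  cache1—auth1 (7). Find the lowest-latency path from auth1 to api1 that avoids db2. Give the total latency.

12

A few of the auth1→api1 routes:
auth1 -> web1 -> cache2 -> cache1 -> api1: 6 + 5 + 3 + 5 = 19
auth1 -> cache1 -> mq1 -> api1: 7 + 3 + 9 = 19
auth1 -> web1 -> web3 -> cache1 -> api1: 6 + 8 + 2 + 5 = 21
auth1 -> cache1 -> api1: 7 + 5 = 12
Best route has total 12 ms.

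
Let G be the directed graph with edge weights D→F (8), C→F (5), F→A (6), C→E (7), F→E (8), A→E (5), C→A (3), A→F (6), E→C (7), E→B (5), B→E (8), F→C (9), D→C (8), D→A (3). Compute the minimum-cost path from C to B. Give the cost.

Paths from C to B:
C → F → A → E → B: 5 + 6 + 5 + 5 = 21
C → A → F → E → B: 3 + 6 + 8 + 5 = 22
C → F → E → B: 5 + 8 + 5 = 18
C → E → B: 7 + 5 = 12
C → A → E → B: 3 + 5 + 5 = 13
Shortest: 12.

12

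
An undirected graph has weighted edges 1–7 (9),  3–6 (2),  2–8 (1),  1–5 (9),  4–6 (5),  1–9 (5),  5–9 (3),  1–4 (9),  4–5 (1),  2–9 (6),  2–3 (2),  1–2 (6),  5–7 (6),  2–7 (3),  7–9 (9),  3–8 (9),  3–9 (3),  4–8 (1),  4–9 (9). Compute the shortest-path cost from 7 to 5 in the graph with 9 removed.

6

Some routes from 7 to 5 avoiding 9:
7-2-3-6-4-5: 3 + 2 + 2 + 5 + 1 = 13
7-2-8-4-5: 3 + 1 + 1 + 1 = 6
7-5: 6
Best route has total 6.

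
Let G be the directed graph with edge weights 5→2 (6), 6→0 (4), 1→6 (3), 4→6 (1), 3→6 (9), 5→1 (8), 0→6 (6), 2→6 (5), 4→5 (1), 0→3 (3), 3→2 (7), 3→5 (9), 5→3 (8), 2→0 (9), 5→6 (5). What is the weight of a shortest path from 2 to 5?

21

Routes from 2 to 5:
2 - 6 - 0 - 3 - 5: 5 + 4 + 3 + 9 = 21
2 - 0 - 3 - 5: 9 + 3 + 9 = 21
Shortest: 21.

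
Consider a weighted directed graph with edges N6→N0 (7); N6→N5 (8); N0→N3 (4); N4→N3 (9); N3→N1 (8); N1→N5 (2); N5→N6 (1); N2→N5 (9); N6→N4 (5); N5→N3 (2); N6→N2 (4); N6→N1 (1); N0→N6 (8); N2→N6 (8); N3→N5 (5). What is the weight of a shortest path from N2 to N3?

11

Some routes from N2 to N3:
N2 → N6 → N0 → N3: 8 + 7 + 4 = 19
N2 → N6 → N5 → N3: 8 + 8 + 2 = 18
N2 → N6 → N1 → N5 → N3: 8 + 1 + 2 + 2 = 13
N2 → N5 → N3: 9 + 2 = 11
The minimum is 11.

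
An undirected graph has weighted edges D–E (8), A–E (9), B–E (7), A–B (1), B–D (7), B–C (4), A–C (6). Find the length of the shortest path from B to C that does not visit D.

4

Paths from B to C avoiding D:
B -> C: 4
B -> A -> C: 1 + 6 = 7
B -> E -> A -> C: 7 + 9 + 6 = 22
Best route has total 4.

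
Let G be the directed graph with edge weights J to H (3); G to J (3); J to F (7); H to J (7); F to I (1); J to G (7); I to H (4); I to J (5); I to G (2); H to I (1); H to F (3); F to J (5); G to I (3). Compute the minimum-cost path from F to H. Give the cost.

Some routes from F to H:
F - I - J - H: 1 + 5 + 3 = 9
F - I - G - J - H: 1 + 2 + 3 + 3 = 9
F - I - H: 1 + 4 = 5
F - J - H: 5 + 3 = 8
The minimum is 5.

5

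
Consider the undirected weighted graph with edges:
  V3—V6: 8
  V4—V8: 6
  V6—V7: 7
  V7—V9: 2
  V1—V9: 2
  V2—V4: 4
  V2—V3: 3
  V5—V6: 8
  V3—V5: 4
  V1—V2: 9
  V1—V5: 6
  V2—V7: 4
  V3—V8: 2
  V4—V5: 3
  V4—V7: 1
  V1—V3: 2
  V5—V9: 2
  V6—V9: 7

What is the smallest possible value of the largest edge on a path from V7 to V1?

2

A few of the V7→V1 routes:
V7 - V2 - V4 - V5 - V9 - V1: max(4, 4, 3, 2, 2) = 4
V7 - V4 - V5 - V9 - V1: max(1, 3, 2, 2) = 3
V7 - V9 - V1: max(2, 2) = 2
Smallest bottleneck: 2.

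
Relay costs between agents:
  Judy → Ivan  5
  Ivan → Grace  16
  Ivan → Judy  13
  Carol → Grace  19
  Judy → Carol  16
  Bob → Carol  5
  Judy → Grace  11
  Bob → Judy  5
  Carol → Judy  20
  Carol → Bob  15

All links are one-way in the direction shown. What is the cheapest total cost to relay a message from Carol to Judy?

20

Routes from Carol to Judy:
Carol - Bob - Judy: 15 + 5 = 20
Carol - Judy: 20
Shortest: 20.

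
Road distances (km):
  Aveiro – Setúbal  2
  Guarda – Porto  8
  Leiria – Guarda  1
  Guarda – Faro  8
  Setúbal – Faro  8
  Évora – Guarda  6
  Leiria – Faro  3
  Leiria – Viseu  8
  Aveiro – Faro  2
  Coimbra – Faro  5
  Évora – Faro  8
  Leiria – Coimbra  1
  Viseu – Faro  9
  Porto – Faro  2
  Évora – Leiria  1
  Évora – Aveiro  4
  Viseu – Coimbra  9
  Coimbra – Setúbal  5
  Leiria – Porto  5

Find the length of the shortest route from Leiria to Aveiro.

5

Some routes from Leiria to Aveiro:
Leiria - Faro - Aveiro: 3 + 2 = 5
Leiria - Évora - Aveiro: 1 + 4 = 5
Leiria - Coimbra - Faro - Aveiro: 1 + 5 + 2 = 8
The minimum is 5 km.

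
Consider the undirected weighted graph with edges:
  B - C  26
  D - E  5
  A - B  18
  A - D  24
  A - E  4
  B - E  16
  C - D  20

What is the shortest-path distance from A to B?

Some routes from A to B:
A→D→E→B: 24 + 5 + 16 = 45
A→E→B: 4 + 16 = 20
A→B: 18
Best route has total 18.

18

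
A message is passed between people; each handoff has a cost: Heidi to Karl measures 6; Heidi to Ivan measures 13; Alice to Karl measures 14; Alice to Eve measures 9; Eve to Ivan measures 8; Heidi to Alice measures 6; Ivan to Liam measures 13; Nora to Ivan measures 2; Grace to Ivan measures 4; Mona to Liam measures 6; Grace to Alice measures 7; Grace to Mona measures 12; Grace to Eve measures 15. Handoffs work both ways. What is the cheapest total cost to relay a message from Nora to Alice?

Checking several routes:
Nora-Ivan-Heidi-Alice: 2 + 13 + 6 = 21
Nora-Ivan-Eve-Alice: 2 + 8 + 9 = 19
Nora-Ivan-Grace-Alice: 2 + 4 + 7 = 13
Best route has total 13.

13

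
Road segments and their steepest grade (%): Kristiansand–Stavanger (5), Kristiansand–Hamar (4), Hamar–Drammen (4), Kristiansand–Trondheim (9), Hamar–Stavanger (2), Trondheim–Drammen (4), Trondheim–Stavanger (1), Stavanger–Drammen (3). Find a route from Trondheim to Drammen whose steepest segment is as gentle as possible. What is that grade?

A few of the Trondheim→Drammen routes:
Trondheim - Stavanger - Kristiansand - Hamar - Drammen: max(1, 5, 4, 4) = 5
Trondheim - Stavanger - Hamar - Drammen: max(1, 2, 4) = 4
Trondheim - Drammen: max(4) = 4
Trondheim - Stavanger - Drammen: max(1, 3) = 3
The minimum achievable maximum is 3%.

3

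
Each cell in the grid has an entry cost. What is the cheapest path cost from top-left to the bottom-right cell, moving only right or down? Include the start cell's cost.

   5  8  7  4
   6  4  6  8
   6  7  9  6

Cheapest: r0c0 → r1c0 → r1c1 → r1c2 → r1c3 → r2c3
  5 + 6 + 4 + 6 + 8 + 6 = 35
For comparison, the top-then-right route costs 38.

35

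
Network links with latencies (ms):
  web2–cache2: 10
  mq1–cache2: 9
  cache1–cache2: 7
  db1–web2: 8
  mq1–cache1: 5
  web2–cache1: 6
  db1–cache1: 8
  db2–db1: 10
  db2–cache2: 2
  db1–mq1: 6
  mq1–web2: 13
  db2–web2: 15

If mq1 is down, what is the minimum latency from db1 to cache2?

12

Some routes from db1 to cache2 avoiding mq1:
db1 - db2 - cache2: 10 + 2 = 12
db1 - cache1 - cache2: 8 + 7 = 15
db1 - web2 - cache2: 8 + 10 = 18
The minimum is 12 ms.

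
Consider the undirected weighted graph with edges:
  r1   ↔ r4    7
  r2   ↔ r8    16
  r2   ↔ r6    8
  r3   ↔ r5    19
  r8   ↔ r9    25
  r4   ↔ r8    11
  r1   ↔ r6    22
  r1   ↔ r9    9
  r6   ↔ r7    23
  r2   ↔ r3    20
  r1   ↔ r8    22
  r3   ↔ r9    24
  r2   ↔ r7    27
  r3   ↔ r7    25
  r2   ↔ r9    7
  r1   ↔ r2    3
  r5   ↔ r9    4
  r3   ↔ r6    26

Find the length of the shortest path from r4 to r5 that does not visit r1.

Some routes from r4 to r5 avoiding r1:
r4 -> r8 -> r2 -> r9 -> r5: 11 + 16 + 7 + 4 = 38
r4 -> r8 -> r9 -> r5: 11 + 25 + 4 = 40
r4 -> r8 -> r2 -> r3 -> r5: 11 + 16 + 20 + 19 = 66
The minimum is 38.

38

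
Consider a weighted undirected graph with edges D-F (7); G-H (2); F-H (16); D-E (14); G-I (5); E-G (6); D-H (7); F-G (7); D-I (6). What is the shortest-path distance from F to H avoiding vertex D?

9

Candidate routes:
F - G - H: 7 + 2 = 9
F - H: 16
The minimum is 9.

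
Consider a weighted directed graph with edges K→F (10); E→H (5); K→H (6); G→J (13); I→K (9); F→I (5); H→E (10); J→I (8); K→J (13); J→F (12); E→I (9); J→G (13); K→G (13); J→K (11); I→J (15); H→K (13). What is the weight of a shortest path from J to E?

27

Routes from J to E:
J - F - I - K - H - E: 12 + 5 + 9 + 6 + 10 = 42
J - K - H - E: 11 + 6 + 10 = 27
J - I - K - H - E: 8 + 9 + 6 + 10 = 33
Best route has total 27.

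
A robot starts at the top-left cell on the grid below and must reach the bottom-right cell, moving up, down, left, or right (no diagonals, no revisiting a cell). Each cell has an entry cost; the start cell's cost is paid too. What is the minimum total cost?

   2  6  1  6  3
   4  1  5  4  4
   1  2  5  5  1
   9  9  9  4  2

22

Cheapest: r0c0 → r1c0 → r1c1 → r2c1 → r2c2 → r2c3 → r2c4 → r3c4
  2 + 4 + 1 + 2 + 5 + 5 + 1 + 2 = 22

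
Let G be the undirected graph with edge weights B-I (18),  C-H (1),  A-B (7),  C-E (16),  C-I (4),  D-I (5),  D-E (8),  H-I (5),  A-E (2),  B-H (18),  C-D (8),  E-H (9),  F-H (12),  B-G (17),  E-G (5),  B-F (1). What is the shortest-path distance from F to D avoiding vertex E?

21

Checking several routes:
F→H→C→D: 12 + 1 + 8 = 21
F→H→I→D: 12 + 5 + 5 = 22
F→H→C→I→D: 12 + 1 + 4 + 5 = 22
F→B→I→D: 1 + 18 + 5 = 24
The minimum is 21.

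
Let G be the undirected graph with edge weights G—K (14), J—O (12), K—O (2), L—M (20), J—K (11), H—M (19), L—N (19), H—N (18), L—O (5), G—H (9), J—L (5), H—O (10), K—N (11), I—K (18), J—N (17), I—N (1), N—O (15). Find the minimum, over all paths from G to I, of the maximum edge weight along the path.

11

A few of the G→I routes:
G → H → O → K → N → I: max(9, 10, 2, 11, 1) = 11
G → H → O → L → J → K → N → I: max(9, 10, 5, 5, 11, 11, 1) = 11
G → H → O → N → I: max(9, 10, 15, 1) = 15
G → H → O → J → K → N → I: max(9, 10, 12, 11, 11, 1) = 12
G → K → J → L → O → N → I: max(14, 11, 5, 5, 15, 1) = 15
G → K → N → I: max(14, 11, 1) = 14
Best route has worst link 11.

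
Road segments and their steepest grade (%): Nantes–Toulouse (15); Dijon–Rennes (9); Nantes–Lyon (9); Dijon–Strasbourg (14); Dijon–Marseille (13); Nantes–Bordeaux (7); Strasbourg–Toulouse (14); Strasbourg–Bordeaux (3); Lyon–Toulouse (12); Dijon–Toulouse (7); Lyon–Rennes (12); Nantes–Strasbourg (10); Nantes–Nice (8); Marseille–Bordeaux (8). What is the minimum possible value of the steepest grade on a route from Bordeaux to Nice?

8

Checking several routes:
Bordeaux → Nantes → Nice: max(7, 8) = 8
Bordeaux → Marseille → Dijon → Strasbourg → Toulouse → Lyon → Nantes → Nice: max(8, 13, 14, 14, 12, 9, 8) = 14
Bordeaux → Marseille → Dijon → Rennes → Lyon → Nantes → Nice: max(8, 13, 9, 12, 9, 8) = 13
Bordeaux → Marseille → Dijon → Toulouse → Lyon → Nantes → Nice: max(8, 13, 7, 12, 9, 8) = 13
Bordeaux → Marseille → Dijon → Rennes → Lyon → Toulouse → Strasbourg → Nantes → Nice: max(8, 13, 9, 12, 12, 14, 10, 8) = 14
Bordeaux → Strasbourg → Nantes → Nice: max(3, 10, 8) = 10
The minimum achievable maximum is 8%.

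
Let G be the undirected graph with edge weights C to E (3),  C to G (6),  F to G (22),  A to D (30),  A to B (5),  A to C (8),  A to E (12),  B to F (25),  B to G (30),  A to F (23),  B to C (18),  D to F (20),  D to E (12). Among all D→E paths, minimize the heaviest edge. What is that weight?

A few of the D→E routes:
D → F → G → C → A → E: max(20, 22, 6, 8, 12) = 22
D → E: max(12) = 12
D → F → G → C → B → A → E: max(20, 22, 6, 18, 5, 12) = 22
The minimum achievable maximum is 12.

12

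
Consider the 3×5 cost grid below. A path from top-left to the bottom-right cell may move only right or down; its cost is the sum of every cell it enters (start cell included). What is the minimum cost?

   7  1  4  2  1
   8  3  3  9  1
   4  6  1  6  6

22

Path (0,0) -> (0,1) -> (0,2) -> (0,3) -> (0,4) -> (1,4) -> (2,4): 7 + 1 + 4 + 2 + 1 + 1 + 6 = 22.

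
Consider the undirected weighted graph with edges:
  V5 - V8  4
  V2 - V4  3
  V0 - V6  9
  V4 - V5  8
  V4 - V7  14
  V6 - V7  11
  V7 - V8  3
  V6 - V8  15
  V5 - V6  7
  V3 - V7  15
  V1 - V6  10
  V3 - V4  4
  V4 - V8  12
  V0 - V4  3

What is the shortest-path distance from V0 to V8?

15

Comparing a few candidate routes:
V0 → V6 → V5 → V8: 9 + 7 + 4 = 20
V0 → V4 → V8: 3 + 12 = 15
V0 → V4 → V5 → V8: 3 + 8 + 4 = 15
Shortest: 15.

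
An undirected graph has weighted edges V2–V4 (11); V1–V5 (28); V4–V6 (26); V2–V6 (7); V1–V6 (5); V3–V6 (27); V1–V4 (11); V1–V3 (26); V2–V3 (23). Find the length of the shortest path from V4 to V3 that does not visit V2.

37

Routes from V4 to V3 avoiding V2:
V4-V6-V3: 26 + 27 = 53
V4-V6-V1-V3: 26 + 5 + 26 = 57
V4-V1-V3: 11 + 26 = 37
V4-V1-V6-V3: 11 + 5 + 27 = 43
Best route has total 37.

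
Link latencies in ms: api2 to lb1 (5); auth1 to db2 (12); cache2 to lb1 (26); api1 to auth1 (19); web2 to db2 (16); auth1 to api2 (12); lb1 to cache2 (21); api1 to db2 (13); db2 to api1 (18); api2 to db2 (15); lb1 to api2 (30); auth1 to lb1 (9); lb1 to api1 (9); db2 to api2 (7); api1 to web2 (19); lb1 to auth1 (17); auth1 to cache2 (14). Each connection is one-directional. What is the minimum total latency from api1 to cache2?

Comparing a few candidate routes:
api1-auth1-cache2: 19 + 14 = 33
api1-db2-api2-lb1-auth1-cache2: 13 + 7 + 5 + 17 + 14 = 56
api1-auth1-lb1-cache2: 19 + 9 + 21 = 49
api1-db2-api2-lb1-cache2: 13 + 7 + 5 + 21 = 46
The minimum is 33 ms.

33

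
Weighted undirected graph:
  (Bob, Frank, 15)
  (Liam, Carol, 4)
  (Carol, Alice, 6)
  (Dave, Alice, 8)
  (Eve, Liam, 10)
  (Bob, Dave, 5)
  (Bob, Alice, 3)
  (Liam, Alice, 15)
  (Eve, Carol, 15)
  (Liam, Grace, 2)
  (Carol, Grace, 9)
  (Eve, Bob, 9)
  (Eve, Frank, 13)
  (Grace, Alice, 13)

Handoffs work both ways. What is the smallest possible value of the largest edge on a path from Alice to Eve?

9

A few of the Alice→Eve routes:
Alice-Carol-Liam-Eve: max(6, 4, 10) = 10
Alice-Dave-Bob-Eve: max(8, 5, 9) = 9
Alice-Grace-Liam-Eve: max(13, 2, 10) = 13
Alice-Carol-Grace-Liam-Eve: max(6, 9, 2, 10) = 10
Alice-Grace-Carol-Liam-Eve: max(13, 9, 4, 10) = 13
Alice-Bob-Eve: max(3, 9) = 9
The minimum achievable maximum is 9.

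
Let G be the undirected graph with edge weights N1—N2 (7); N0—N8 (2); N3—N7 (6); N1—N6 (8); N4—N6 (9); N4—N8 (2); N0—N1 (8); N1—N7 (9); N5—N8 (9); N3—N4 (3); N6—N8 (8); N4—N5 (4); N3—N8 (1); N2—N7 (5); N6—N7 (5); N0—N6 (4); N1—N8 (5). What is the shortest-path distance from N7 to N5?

A few of the N7→N5 routes:
N7 -> N6 -> N0 -> N8 -> N3 -> N4 -> N5: 5 + 4 + 2 + 1 + 3 + 4 = 19
N7 -> N6 -> N0 -> N8 -> N4 -> N5: 5 + 4 + 2 + 2 + 4 = 17
N7 -> N3 -> N8 -> N5: 6 + 1 + 9 = 16
N7 -> N6 -> N4 -> N5: 5 + 9 + 4 = 18
N7 -> N3 -> N8 -> N4 -> N5: 6 + 1 + 2 + 4 = 13
N7 -> N3 -> N4 -> N5: 6 + 3 + 4 = 13
Shortest: 13.

13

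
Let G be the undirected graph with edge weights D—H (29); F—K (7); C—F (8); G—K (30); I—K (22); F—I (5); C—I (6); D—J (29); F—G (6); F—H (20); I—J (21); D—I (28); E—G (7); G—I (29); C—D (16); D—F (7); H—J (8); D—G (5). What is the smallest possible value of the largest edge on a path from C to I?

Some routes from C to I:
C→I: max(6) = 6
C→F→I: max(8, 5) = 8
C→D→G→F→I: max(16, 5, 6, 5) = 16
C→D→F→I: max(16, 7, 5) = 16
Smallest bottleneck: 6.

6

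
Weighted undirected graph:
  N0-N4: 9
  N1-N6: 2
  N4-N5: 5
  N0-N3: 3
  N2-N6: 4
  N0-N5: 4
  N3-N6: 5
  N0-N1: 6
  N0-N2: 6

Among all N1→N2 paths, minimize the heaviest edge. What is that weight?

Candidate routes:
N1 → N0 → N3 → N6 → N2: max(6, 3, 5, 4) = 6
N1 → N0 → N2: max(6, 6) = 6
N1 → N6 → N3 → N0 → N2: max(2, 5, 3, 6) = 6
N1 → N6 → N2: max(2, 4) = 4
The minimum achievable maximum is 4.

4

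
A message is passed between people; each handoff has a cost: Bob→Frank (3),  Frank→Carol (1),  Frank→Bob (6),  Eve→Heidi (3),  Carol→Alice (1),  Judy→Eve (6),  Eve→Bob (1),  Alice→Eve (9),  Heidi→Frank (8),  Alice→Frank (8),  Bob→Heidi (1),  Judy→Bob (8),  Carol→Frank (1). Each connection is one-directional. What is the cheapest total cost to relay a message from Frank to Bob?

Paths from Frank to Bob:
Frank→Carol→Alice→Eve→Bob: 1 + 1 + 9 + 1 = 12
Frank→Bob: 6
Best route has total 6.

6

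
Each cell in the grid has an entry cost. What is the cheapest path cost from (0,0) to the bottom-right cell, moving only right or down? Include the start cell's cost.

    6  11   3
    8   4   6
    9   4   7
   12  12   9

Take (0,0) -> (1,0) -> (1,1) -> (2,1) -> (2,2) -> (3,2) for a total of 6 + 8 + 4 + 4 + 7 + 9 = 38.

38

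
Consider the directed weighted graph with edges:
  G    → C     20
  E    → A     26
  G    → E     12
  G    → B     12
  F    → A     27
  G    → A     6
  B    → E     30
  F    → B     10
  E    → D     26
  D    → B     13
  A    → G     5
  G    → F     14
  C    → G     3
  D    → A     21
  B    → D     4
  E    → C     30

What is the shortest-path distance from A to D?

21

Candidate routes:
A - G - B - D: 5 + 12 + 4 = 21
A - G - E - D: 5 + 12 + 26 = 43
A - G - F - B - E - D: 5 + 14 + 10 + 30 + 26 = 85
A - G - B - E - D: 5 + 12 + 30 + 26 = 73
A - G - F - B - D: 5 + 14 + 10 + 4 = 33
Best route has total 21.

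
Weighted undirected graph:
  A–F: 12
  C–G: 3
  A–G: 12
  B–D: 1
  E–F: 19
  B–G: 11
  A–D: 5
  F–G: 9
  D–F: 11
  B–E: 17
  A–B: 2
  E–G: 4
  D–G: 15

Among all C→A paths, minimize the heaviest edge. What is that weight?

11

Checking several routes:
C→G→F→D→A: max(3, 9, 11, 5) = 11
C→G→B→D→A: max(3, 11, 1, 5) = 11
C→G→B→A: max(3, 11, 2) = 11
The minimum achievable maximum is 11.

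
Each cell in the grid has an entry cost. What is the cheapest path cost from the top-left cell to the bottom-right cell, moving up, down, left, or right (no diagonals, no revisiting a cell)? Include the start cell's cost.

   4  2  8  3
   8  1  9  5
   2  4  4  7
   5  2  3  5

21

Best path: r0c0→r0c1→r1c1→r2c1→r3c1→r3c2→r3c3
Cost: 4 + 2 + 1 + 4 + 2 + 3 + 5 = 21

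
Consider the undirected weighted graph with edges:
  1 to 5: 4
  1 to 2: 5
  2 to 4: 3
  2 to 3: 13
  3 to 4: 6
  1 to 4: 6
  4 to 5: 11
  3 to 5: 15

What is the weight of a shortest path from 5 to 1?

Checking several routes:
5 - 3 - 4 - 1: 15 + 6 + 6 = 27
5 - 4 - 1: 11 + 6 = 17
5 - 4 - 2 - 1: 11 + 3 + 5 = 19
5 - 1: 4
5 - 3 - 4 - 2 - 1: 15 + 6 + 3 + 5 = 29
The minimum is 4.

4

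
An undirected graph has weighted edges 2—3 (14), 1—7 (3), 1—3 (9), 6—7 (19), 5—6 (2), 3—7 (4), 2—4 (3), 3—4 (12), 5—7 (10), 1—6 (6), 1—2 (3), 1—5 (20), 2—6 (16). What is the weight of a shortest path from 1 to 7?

Comparing a few candidate routes:
1 → 6 → 5 → 7: 6 + 2 + 10 = 18
1 → 7: 3
1 → 3 → 7: 9 + 4 = 13
Best route has total 3.

3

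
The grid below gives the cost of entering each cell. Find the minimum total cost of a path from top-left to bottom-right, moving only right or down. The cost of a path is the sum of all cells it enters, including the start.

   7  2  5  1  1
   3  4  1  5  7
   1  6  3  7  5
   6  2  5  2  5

Path [0,0] [0,1] [1,1] [1,2] [2,2] [3,2] [3,3] [3,4]: 7 + 2 + 4 + 1 + 3 + 5 + 2 + 5 = 29.
For comparison, the top-then-right route costs 33.

29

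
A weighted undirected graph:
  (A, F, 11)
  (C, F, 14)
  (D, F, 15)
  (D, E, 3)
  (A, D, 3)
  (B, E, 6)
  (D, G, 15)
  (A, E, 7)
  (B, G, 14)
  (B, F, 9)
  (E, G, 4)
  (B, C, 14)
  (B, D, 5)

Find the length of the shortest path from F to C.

Comparing a few candidate routes:
F -> D -> B -> C: 15 + 5 + 14 = 34
F -> C: 14
F -> B -> C: 9 + 14 = 23
F -> A -> D -> B -> C: 11 + 3 + 5 + 14 = 33
Best route has total 14.

14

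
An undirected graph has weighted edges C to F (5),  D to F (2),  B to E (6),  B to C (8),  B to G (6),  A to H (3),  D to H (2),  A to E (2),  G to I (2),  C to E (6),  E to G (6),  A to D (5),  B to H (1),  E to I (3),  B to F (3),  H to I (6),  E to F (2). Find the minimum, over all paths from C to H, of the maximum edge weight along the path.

5

Comparing a few candidate routes:
C→F→E→A→D→H: max(5, 2, 2, 5, 2) = 5
C→F→B→H: max(5, 3, 1) = 5
C→F→D→A→H: max(5, 2, 5, 3) = 5
C→F→E→A→H: max(5, 2, 2, 3) = 5
C→F→D→H: max(5, 2, 2) = 5
The minimum achievable maximum is 5.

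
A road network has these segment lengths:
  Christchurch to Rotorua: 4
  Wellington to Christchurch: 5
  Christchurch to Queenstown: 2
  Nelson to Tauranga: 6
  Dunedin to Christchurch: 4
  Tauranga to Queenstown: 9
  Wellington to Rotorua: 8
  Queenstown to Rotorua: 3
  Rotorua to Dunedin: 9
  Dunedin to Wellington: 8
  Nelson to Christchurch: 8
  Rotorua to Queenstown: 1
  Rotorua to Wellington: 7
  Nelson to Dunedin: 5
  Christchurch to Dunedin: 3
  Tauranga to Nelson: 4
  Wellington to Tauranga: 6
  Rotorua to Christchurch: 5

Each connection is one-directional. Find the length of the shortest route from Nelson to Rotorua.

12

Comparing a few candidate routes:
Nelson - Christchurch - Queenstown - Rotorua: 8 + 2 + 3 = 13
Nelson - Christchurch - Rotorua: 8 + 4 = 12
Nelson - Tauranga - Queenstown - Rotorua: 6 + 9 + 3 = 18
Nelson - Dunedin - Christchurch - Queenstown - Rotorua: 5 + 4 + 2 + 3 = 14
Nelson - Dunedin - Christchurch - Rotorua: 5 + 4 + 4 = 13
The minimum is 12.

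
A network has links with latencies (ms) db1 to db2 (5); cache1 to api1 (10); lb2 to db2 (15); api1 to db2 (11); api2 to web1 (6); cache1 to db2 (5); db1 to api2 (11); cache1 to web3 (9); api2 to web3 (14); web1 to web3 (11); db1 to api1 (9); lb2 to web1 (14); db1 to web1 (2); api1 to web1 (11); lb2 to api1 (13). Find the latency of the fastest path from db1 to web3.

A few of the db1→web3 routes:
db1 -> api2 -> web3: 11 + 14 = 25
db1 -> web1 -> web3: 2 + 11 = 13
db1 -> api1 -> cache1 -> web3: 9 + 10 + 9 = 28
db1 -> api2 -> web1 -> web3: 11 + 6 + 11 = 28
db1 -> db2 -> cache1 -> web3: 5 + 5 + 9 = 19
db1 -> web1 -> api2 -> web3: 2 + 6 + 14 = 22
Best route has total 13 ms.

13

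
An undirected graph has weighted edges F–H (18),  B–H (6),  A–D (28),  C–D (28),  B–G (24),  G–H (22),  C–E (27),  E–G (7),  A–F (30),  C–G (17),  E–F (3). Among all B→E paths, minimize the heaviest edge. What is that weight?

Comparing a few candidate routes:
B→G→H→F→E: max(24, 22, 18, 3) = 24
B→H→G→C→E: max(6, 22, 17, 27) = 27
B→H→G→E: max(6, 22, 7) = 22
B→H→F→E: max(6, 18, 3) = 18
B→G→E: max(24, 7) = 24
Smallest bottleneck: 18.

18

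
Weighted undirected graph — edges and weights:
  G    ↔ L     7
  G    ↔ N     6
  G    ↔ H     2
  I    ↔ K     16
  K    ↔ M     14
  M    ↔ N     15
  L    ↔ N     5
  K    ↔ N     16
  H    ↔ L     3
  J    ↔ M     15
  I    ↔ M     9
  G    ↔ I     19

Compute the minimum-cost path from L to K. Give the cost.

21

A few of the L→K routes:
L-H-G-N-K: 3 + 2 + 6 + 16 = 27
L-G-N-K: 7 + 6 + 16 = 29
L-H-G-N-M-K: 3 + 2 + 6 + 15 + 14 = 40
L-N-K: 5 + 16 = 21
L-H-G-I-K: 3 + 2 + 19 + 16 = 40
L-N-M-K: 5 + 15 + 14 = 34
The minimum is 21.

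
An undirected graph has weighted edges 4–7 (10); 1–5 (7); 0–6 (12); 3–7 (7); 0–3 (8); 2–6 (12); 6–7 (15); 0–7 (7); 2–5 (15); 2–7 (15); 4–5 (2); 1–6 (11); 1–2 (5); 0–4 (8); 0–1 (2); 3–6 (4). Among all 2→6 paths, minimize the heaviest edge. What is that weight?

A few of the 2→6 routes:
2 - 1 - 0 - 7 - 3 - 6: max(5, 2, 7, 7, 4) = 7
2 - 1 - 5 - 4 - 7 - 3 - 6: max(5, 7, 2, 10, 7, 4) = 10
2 - 1 - 5 - 4 - 0 - 3 - 6: max(5, 7, 2, 8, 8, 4) = 8
2 - 1 - 0 - 3 - 6: max(5, 2, 8, 4) = 8
2 - 1 - 5 - 4 - 0 - 7 - 3 - 6: max(5, 7, 2, 8, 7, 7, 4) = 8
2 - 1 - 5 - 4 - 7 - 0 - 3 - 6: max(5, 7, 2, 10, 7, 8, 4) = 10
The minimum achievable maximum is 7.

7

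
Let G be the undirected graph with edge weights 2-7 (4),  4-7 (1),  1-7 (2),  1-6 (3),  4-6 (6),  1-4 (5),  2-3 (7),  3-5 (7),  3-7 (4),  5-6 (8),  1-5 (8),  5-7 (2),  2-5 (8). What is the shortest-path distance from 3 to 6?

9

Checking several routes:
3-7-4-1-6: 4 + 1 + 5 + 3 = 13
3-7-4-6: 4 + 1 + 6 = 11
3-7-1-6: 4 + 2 + 3 = 9
3-7-5-6: 4 + 2 + 8 = 14
3-5-7-1-6: 7 + 2 + 2 + 3 = 14
The minimum is 9.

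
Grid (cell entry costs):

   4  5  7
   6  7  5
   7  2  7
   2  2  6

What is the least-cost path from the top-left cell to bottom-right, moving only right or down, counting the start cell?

Take [0,0] → [0,1] → [1,1] → [2,1] → [3,1] → [3,2] for a total of 4 + 5 + 7 + 2 + 2 + 6 = 26.

26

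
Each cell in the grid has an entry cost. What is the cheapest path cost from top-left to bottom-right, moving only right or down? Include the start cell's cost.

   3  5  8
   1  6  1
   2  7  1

One optimal route is [0,0] [1,0] [1,1] [1,2] [2,2].
Its cost is 3 + 1 + 6 + 1 + 1 = 12.
For comparison, the top-then-right route costs 18.

12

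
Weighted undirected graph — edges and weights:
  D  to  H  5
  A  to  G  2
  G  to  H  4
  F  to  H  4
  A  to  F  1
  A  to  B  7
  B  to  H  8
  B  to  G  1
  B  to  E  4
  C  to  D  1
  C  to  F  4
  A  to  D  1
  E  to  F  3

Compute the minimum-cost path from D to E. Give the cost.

Some routes from D to E:
D → A → B → E: 1 + 7 + 4 = 12
D → C → F → E: 1 + 4 + 3 = 8
D → A → F → E: 1 + 1 + 3 = 5
D → A → G → B → E: 1 + 2 + 1 + 4 = 8
The minimum is 5.

5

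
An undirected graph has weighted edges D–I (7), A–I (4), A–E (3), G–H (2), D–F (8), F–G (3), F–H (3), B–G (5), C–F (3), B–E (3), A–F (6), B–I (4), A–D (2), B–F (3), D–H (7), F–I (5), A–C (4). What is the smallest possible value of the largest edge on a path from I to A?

A few of the I→A routes:
I -> A: max(4) = 4
I -> B -> F -> C -> A: max(4, 3, 3, 4) = 4
I -> B -> E -> A: max(4, 3, 3) = 4
Best route has worst link 4.

4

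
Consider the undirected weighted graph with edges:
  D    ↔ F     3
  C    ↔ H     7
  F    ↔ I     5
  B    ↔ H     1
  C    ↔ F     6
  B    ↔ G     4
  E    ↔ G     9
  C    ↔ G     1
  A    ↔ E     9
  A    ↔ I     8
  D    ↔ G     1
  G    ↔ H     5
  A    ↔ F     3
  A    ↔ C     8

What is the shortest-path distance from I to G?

Some routes from I to G:
I -> A -> C -> G: 8 + 8 + 1 = 17
I -> A -> F -> D -> G: 8 + 3 + 3 + 1 = 15
I -> F -> C -> G: 5 + 6 + 1 = 12
I -> F -> A -> C -> G: 5 + 3 + 8 + 1 = 17
I -> F -> D -> G: 5 + 3 + 1 = 9
Shortest: 9.

9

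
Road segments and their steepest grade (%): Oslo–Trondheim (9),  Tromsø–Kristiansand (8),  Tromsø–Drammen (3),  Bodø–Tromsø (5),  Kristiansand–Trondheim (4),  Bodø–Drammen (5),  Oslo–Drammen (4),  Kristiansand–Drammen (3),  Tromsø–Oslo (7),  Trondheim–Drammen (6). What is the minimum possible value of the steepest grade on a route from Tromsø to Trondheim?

4

Comparing a few candidate routes:
Tromsø→Bodø→Drammen→Kristiansand→Trondheim: max(5, 5, 3, 4) = 5
Tromsø→Drammen→Kristiansand→Trondheim: max(3, 3, 4) = 4
Tromsø→Drammen→Trondheim: max(3, 6) = 6
Tromsø→Oslo→Drammen→Trondheim: max(7, 4, 6) = 7
Tromsø→Bodø→Drammen→Trondheim: max(5, 5, 6) = 6
Best route has worst link 4%.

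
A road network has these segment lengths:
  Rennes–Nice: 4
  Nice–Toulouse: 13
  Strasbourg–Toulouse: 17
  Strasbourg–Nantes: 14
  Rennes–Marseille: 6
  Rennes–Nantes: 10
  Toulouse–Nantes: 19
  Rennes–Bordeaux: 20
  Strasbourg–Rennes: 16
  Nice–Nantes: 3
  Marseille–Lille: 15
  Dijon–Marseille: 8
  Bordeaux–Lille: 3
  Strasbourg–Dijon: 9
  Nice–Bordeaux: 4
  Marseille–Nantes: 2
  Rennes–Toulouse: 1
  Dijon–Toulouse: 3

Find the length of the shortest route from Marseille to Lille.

12

Some routes from Marseille to Lille:
Marseille→Rennes→Nice→Bordeaux→Lille: 6 + 4 + 4 + 3 = 17
Marseille→Nantes→Nice→Bordeaux→Lille: 2 + 3 + 4 + 3 = 12
Marseille→Nantes→Rennes→Nice→Bordeaux→Lille: 2 + 10 + 4 + 4 + 3 = 23
Marseille→Lille: 15
Best route has total 12.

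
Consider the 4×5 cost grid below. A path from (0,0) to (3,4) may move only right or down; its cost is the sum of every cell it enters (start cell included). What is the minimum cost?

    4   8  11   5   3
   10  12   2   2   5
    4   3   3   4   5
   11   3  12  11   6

Take r0c0 -> r1c0 -> r2c0 -> r2c1 -> r2c2 -> r2c3 -> r2c4 -> r3c4 for a total of 4 + 10 + 4 + 3 + 3 + 4 + 5 + 6 = 39.
For comparison, the top-then-right route costs 47.

39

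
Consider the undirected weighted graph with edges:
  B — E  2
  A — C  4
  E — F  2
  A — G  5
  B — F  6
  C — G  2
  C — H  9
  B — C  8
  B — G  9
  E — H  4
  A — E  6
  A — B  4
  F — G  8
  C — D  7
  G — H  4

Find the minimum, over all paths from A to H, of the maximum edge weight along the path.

4

Checking several routes:
A→B→E→H: max(4, 2, 4) = 4
A→B→F→E→H: max(4, 6, 2, 4) = 6
A→E→H: max(6, 4) = 6
A→C→G→H: max(4, 2, 4) = 4
A→G→H: max(5, 4) = 5
The minimum achievable maximum is 4.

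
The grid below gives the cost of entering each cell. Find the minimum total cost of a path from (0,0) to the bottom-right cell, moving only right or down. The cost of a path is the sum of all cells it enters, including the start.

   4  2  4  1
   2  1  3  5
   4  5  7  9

24

One optimal route is r0c0→r0c1→r1c1→r1c2→r1c3→r2c3.
Its cost is 4 + 2 + 1 + 3 + 5 + 9 = 24.
(Top row then right column would cost 25.)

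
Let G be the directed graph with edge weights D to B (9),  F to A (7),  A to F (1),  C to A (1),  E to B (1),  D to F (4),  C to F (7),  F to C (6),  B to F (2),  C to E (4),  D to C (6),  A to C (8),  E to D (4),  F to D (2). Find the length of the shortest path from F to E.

10

Paths from F to E:
F→D→C→E: 2 + 6 + 4 = 12
F→A→C→E: 7 + 8 + 4 = 19
F→C→E: 6 + 4 = 10
The minimum is 10.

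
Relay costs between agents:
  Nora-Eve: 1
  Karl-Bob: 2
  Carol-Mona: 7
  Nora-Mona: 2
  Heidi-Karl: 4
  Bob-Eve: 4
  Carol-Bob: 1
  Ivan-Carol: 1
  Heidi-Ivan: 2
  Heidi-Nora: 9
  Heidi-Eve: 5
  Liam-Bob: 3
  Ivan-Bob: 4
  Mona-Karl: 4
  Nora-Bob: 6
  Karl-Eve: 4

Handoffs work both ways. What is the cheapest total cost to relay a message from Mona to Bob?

6

Checking several routes:
Mona → Nora → Eve → Bob: 2 + 1 + 4 = 7
Mona → Carol → Bob: 7 + 1 = 8
Mona → Nora → Eve → Karl → Bob: 2 + 1 + 4 + 2 = 9
Mona → Karl → Bob: 4 + 2 = 6
Mona → Nora → Bob: 2 + 6 = 8
The minimum is 6.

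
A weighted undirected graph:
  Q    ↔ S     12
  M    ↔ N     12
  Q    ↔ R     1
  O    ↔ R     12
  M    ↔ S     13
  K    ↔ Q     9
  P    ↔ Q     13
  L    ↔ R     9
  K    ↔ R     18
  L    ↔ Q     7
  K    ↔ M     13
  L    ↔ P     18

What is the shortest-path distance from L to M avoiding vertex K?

32

Candidate routes:
L-P-Q-S-M: 18 + 13 + 12 + 13 = 56
L-R-Q-S-M: 9 + 1 + 12 + 13 = 35
L-Q-S-M: 7 + 12 + 13 = 32
The minimum is 32.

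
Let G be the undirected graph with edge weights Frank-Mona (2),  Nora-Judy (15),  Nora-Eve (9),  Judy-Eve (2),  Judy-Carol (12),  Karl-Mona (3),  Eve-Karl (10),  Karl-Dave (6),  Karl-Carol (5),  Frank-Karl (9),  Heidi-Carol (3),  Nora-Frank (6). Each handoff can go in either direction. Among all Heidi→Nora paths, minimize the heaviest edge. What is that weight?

Comparing a few candidate routes:
Heidi→Carol→Karl→Frank→Nora: max(3, 5, 9, 6) = 9
Heidi→Carol→Karl→Eve→Nora: max(3, 5, 10, 9) = 10
Heidi→Carol→Judy→Eve→Nora: max(3, 12, 2, 9) = 12
Heidi→Carol→Karl→Mona→Frank→Nora: max(3, 5, 3, 2, 6) = 6
Smallest bottleneck: 6.

6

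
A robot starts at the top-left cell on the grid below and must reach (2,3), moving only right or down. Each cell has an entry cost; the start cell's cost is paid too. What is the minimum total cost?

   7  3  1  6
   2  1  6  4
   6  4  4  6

One optimal route is [0,0]→[1,0]→[1,1]→[2,1]→[2,2]→[2,3].
Its cost is 7 + 2 + 1 + 4 + 4 + 6 = 24.
For comparison, the top-then-right route costs 27.

24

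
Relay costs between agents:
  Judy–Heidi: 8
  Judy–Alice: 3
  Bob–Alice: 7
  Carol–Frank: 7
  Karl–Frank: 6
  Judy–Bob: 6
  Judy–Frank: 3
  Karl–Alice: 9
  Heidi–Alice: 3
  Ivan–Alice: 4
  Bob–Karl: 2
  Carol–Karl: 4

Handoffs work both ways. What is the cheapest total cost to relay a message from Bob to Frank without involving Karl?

Routes from Bob to Frank avoiding Karl:
Bob→Alice→Judy→Frank: 7 + 3 + 3 = 13
Bob→Judy→Frank: 6 + 3 = 9
Bob→Alice→Heidi→Judy→Frank: 7 + 3 + 8 + 3 = 21
The minimum is 9.

9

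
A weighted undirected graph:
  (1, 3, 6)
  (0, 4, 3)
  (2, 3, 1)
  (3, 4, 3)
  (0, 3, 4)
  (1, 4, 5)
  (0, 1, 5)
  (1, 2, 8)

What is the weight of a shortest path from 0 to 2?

5

Checking several routes:
0-3-2: 4 + 1 = 5
0-4-3-2: 3 + 3 + 1 = 7
0-1-3-2: 5 + 6 + 1 = 12
The minimum is 5.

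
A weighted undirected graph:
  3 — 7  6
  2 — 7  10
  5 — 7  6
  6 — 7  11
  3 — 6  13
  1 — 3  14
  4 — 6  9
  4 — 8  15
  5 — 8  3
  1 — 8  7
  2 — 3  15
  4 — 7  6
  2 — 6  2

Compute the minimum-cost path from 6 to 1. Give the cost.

A few of the 6→1 routes:
6-7-5-8-1: 11 + 6 + 3 + 7 = 27
6-2-7-5-8-1: 2 + 10 + 6 + 3 + 7 = 28
6-7-3-1: 11 + 6 + 14 = 31
6-3-1: 13 + 14 = 27
The minimum is 27.

27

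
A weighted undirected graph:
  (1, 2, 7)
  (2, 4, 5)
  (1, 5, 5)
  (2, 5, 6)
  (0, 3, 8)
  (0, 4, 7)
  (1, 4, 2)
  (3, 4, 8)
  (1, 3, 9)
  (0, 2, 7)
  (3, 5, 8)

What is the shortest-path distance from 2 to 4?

A few of the 2→4 routes:
2 → 4: 5
2 → 5 → 1 → 4: 6 + 5 + 2 = 13
2 → 0 → 4: 7 + 7 = 14
2 → 1 → 4: 7 + 2 = 9
Best route has total 5.

5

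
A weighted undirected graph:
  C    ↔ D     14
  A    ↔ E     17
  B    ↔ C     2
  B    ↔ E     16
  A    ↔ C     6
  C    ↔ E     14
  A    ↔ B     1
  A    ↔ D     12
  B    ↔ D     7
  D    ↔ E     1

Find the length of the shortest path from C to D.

A few of the C→D routes:
C→D: 14
C→B→D: 2 + 7 = 9
C→A→B→D: 6 + 1 + 7 = 14
C→B→A→D: 2 + 1 + 12 = 15
Shortest: 9.

9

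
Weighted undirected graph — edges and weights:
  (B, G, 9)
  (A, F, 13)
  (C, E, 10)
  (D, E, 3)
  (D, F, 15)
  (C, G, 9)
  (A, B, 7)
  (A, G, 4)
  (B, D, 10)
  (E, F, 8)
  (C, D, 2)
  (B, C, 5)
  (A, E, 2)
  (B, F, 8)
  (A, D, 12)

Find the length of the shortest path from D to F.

11

A few of the D→F routes:
D→E→F: 3 + 8 = 11
D→C→B→F: 2 + 5 + 8 = 15
D→F: 15
D→E→A→F: 3 + 2 + 13 = 18
The minimum is 11.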